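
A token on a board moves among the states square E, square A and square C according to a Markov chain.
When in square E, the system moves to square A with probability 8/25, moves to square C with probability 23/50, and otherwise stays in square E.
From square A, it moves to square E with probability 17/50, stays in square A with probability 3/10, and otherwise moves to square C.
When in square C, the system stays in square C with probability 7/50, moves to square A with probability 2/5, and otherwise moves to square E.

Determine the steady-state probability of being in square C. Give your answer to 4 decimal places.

Let the stationary distribution be π with π = πP and π_1 + π_2 + π_3 = 1.
π_1 = 0.22·π_1 + 0.34·π_2 + 0.46·π_3
π_2 = 0.32·π_1 + 0.3·π_2 + 0.4·π_3
Solving with the normalization constraint gives π = (0.3382, 0.3390, 0.3228).
So the stationary probability of square C is 0.3228.

0.3228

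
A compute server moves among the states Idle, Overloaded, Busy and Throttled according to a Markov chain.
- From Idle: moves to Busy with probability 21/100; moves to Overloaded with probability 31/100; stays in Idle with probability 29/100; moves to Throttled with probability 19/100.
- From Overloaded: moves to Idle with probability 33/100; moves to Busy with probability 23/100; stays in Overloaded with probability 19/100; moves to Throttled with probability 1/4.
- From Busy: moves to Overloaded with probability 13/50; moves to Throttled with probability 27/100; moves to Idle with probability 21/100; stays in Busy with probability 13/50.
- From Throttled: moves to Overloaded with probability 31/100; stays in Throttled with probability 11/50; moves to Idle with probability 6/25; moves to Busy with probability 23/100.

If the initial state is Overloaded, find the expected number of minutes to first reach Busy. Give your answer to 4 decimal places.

4.4634

Let t(s) be the expected number of minutes to first reach Busy from state s, with t(Busy) = 0. Conditioning on the first minute:
t(Idle) = 1 + 0.29·t(Idle) + 0.31·t(Overloaded) + 0.19·t(Throttled)
t(Overloaded) = 1 + 0.33·t(Idle) + 0.19·t(Overloaded) + 0.25·t(Throttled)
t(Throttled) = 1 + 0.24·t(Idle) + 0.31·t(Overloaded) + 0.22·t(Throttled)
Solving: t(Idle) = 4.5497, t(Overloaded) = 4.4634, t(Throttled) = 4.4559.
Expected minutes from Overloaded to Busy: 4.4634.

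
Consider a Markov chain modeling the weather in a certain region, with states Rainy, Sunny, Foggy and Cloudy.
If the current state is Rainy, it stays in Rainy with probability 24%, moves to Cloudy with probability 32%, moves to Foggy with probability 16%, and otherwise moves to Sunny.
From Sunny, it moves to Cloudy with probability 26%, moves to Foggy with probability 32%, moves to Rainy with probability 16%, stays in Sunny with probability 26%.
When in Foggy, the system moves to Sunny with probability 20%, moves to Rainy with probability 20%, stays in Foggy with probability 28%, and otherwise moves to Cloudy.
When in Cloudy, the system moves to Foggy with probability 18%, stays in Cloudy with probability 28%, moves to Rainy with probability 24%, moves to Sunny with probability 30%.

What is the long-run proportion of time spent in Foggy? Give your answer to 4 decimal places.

Let the stationary distribution be π with π = πP and π_1 + π_2 + π_3 + π_4 = 1.
π_1 = 0.24·π_1 + 0.16·π_2 + 0.2·π_3 + 0.24·π_4
π_2 = 0.28·π_1 + 0.26·π_2 + 0.2·π_3 + 0.3·π_4
π_3 = 0.16·π_1 + 0.32·π_2 + 0.28·π_3 + 0.18·π_4
Solving with the normalization constraint gives π = (0.2096, 0.2617, 0.2361, 0.2926).
So the stationary probability of Foggy is 0.2361.

0.2361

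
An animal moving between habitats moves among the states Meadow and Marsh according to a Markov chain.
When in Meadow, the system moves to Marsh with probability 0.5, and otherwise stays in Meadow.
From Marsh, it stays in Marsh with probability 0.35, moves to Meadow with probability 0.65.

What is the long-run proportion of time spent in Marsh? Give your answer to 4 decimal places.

Let the stationary distribution be π with π = πP and π_1 + π_2 = 1.
π_1 = 0.5·π_1 + 0.65·π_2
Solving with the normalization constraint gives π = (0.5652, 0.4348).
So the stationary probability of Marsh is 0.4348.

0.4348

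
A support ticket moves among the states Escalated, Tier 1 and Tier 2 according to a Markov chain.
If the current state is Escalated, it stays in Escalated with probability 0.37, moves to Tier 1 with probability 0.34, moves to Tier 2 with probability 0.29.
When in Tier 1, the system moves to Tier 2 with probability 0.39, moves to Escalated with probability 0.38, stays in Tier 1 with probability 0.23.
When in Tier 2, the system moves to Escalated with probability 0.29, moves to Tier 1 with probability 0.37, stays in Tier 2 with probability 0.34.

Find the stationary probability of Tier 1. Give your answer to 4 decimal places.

Let the stationary distribution be π with π = πP and π_1 + π_2 + π_3 = 1.
π_1 = 0.37·π_1 + 0.38·π_2 + 0.29·π_3
π_2 = 0.34·π_1 + 0.23·π_2 + 0.37·π_3
Solving with the normalization constraint gives π = (0.3461, 0.3155, 0.3385).
So the stationary probability of Tier 1 is 0.3155.

0.3155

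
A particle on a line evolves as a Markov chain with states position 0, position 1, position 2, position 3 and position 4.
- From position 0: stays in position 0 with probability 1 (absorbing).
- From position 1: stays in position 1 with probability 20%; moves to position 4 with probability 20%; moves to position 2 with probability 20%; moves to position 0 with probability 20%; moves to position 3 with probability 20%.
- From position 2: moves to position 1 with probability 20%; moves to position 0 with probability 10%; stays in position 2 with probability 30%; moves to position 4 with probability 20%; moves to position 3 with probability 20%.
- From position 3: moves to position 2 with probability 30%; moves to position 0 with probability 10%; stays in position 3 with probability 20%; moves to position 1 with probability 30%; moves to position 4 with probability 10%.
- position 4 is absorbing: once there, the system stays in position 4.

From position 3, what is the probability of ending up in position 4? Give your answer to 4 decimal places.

0.5497

Let h(s) be the probability of absorption at position 4 starting from transient state s. Then h(position 4) = 1 and h(position 0) = 0. By first-step analysis:
h(position 1) = 0.2·0 + 0.2·h(position 1) + 0.2·h(position 2) + 0.2·h(position 3) + 0.2·1
h(position 2) = 0.1·0 + 0.2·h(position 1) + 0.3·h(position 2) + 0.2·h(position 3) + 0.2·1
h(position 3) = 0.1·0 + 0.3·h(position 1) + 0.3·h(position 2) + 0.2·h(position 3) + 0.1·1
Solving: h(position 1) = 0.5364, h(position 2) = 0.5960, h(position 3) = 0.5497.
Starting from position 3, the probability is 0.5497.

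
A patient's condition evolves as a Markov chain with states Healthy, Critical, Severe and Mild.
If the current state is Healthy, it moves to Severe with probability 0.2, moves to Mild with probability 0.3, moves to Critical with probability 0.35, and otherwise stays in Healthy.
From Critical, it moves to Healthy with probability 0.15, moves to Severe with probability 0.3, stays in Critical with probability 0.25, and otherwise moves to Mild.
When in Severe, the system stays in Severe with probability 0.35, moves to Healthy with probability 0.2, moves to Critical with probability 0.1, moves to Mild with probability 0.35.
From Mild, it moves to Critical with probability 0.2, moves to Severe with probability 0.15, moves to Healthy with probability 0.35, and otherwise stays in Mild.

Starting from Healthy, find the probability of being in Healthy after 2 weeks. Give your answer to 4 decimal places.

0.2200

Propagate the distribution vector 2 weeks from Healthy.
After 0 weeks: (1.0000, 0.0000, 0.0000, 0.0000)
After 1 week: (0.1500, 0.3500, 0.2000, 0.3000)
After 2 weeks: (0.2200, 0.2200, 0.2500, 0.3100)
P(in Healthy after 2 weeks) = 0.2200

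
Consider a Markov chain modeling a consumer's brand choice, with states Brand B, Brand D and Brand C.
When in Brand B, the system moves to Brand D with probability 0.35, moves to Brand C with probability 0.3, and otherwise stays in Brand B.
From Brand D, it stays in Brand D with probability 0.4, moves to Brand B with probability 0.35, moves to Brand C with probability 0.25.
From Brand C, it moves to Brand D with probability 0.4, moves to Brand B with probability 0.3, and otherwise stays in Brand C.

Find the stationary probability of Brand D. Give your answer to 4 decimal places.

Let the stationary distribution be π with π = πP and π_1 + π_2 + π_3 = 1.
π_1 = 0.35·π_1 + 0.35·π_2 + 0.3·π_3
π_2 = 0.35·π_1 + 0.4·π_2 + 0.4·π_3
Solving with the normalization constraint gives π = (0.3360, 0.3832, 0.2808).
So the stationary probability of Brand D is 0.3832.

0.3832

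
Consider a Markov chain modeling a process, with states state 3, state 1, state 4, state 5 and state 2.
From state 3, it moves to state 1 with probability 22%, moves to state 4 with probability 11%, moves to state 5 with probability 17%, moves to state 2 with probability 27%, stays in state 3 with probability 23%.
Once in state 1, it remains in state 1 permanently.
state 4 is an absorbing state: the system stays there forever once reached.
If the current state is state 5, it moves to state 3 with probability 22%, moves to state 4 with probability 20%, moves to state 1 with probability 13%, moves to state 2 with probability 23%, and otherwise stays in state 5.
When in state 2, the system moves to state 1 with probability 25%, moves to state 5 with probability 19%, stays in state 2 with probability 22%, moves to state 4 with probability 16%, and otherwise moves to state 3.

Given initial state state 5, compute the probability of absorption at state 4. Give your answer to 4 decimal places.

0.4913

Let h(s) be the probability of absorption at state 4 starting from transient state s. Then h(state 4) = 1 and h(state 1) = 0. By first-step analysis:
h(state 3) = 0.23·h(state 3) + 0.22·0 + 0.11·1 + 0.17·h(state 5) + 0.27·h(state 2)
h(state 5) = 0.22·h(state 3) + 0.13·0 + 0.2·1 + 0.22·h(state 5) + 0.23·h(state 2)
h(state 2) = 0.18·h(state 3) + 0.25·0 + 0.16·1 + 0.19·h(state 5) + 0.22·h(state 2)
Solving: h(state 3) = 0.3974, h(state 5) = 0.4913, h(state 2) = 0.4165.
Starting from state 5, the probability is 0.4913.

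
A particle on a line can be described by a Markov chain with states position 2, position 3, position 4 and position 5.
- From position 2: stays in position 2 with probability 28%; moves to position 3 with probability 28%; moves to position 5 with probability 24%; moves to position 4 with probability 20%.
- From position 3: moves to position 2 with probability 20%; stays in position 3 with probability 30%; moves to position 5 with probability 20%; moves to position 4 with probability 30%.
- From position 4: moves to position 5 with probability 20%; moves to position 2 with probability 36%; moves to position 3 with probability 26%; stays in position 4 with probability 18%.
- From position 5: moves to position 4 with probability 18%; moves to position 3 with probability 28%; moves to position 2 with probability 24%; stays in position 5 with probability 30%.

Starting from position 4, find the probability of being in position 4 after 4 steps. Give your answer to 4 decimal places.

0.2191

Propagate the distribution vector 4 steps from position 4.
After 0 steps: (0.0000, 0.0000, 1.0000, 0.0000)
After 1 step: (0.3600, 0.2600, 0.1800, 0.2000)
After 2 steps: (0.2656, 0.2816, 0.2184, 0.2344)
After 3 steps: (0.2656, 0.2813, 0.2191, 0.2341)
After 4 steps: (0.2657, 0.2812, 0.2191, 0.2340)
P(in position 4 after 4 steps) = 0.2191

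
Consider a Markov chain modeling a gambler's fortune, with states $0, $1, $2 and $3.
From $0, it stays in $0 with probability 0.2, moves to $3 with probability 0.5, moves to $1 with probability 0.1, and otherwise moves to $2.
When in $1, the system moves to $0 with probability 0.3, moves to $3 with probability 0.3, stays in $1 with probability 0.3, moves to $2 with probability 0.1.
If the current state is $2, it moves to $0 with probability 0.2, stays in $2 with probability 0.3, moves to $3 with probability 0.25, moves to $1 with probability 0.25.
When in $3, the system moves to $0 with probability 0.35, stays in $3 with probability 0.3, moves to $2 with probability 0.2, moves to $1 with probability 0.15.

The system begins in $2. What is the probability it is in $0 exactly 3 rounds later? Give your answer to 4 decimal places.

0.2695

Propagate the distribution vector 3 rounds from $2.
After 0 rounds: (0.0000, 0.0000, 1.0000, 0.0000)
After 1 round: (0.2000, 0.2500, 0.3000, 0.2500)
After 2 rounds: (0.2625, 0.2075, 0.2050, 0.3250)
After 3 rounds: (0.2695, 0.1885, 0.1998, 0.3423)
P(in $0 after 3 rounds) = 0.2695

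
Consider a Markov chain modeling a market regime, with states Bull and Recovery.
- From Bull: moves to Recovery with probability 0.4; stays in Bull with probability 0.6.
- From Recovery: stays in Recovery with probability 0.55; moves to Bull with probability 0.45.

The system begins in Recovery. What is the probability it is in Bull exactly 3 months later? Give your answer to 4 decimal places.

0.5276

Propagate the distribution vector 3 months from Recovery.
After 0 months: (0.0000, 1.0000)
After 1 month: (0.4500, 0.5500)
After 2 months: (0.5175, 0.4825)
After 3 months: (0.5276, 0.4724)
P(in Bull after 3 months) = 0.5276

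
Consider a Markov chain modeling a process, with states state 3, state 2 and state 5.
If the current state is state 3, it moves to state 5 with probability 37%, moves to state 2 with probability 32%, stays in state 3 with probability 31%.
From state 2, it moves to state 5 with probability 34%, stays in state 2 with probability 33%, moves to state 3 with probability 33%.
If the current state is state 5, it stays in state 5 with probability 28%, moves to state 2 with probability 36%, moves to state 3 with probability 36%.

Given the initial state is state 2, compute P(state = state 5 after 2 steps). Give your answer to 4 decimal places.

Sum over the intermediate state after 1 step:
P = P(state 2→state 3)·P(state 3→state 5) + P(state 2→state 2)·P(state 2→state 5) + P(state 2→state 5)·P(state 5→state 5)
  = 0.33×0.37 + 0.33×0.34 + 0.34×0.28
  = 0.1221 + 0.1122 + 0.0952 = 0.3295

0.3295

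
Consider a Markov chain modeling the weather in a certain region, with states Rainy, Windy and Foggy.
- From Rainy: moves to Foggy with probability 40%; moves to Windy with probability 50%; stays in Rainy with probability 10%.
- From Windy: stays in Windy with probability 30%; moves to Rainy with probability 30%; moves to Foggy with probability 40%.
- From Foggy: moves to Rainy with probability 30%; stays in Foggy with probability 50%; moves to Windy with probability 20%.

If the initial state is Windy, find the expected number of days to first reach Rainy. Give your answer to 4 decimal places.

3.3333

Let t(s) be the expected number of days to first reach Rainy from state s, with t(Rainy) = 0. Conditioning on the first day:
t(Windy) = 1 + 0.3·t(Windy) + 0.4·t(Foggy)
t(Foggy) = 1 + 0.2·t(Windy) + 0.5·t(Foggy)
Solving: t(Windy) = 3.3333, t(Foggy) = 3.3333.
Expected days from Windy to Rainy: 3.3333.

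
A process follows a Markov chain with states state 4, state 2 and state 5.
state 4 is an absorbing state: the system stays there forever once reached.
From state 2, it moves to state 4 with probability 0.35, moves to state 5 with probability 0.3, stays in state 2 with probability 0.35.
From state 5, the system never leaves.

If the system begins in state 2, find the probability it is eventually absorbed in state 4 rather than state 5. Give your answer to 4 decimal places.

Let h(s) be the probability of absorption at state 4 starting from transient state s. Then h(state 4) = 1 and h(state 5) = 0. By first-step analysis:
h(state 2) = 0.35·1 + 0.35·h(state 2) + 0.3·0
Solving: h(state 2) = 0.5385.
Starting from state 2, the probability is 0.5385.

0.5385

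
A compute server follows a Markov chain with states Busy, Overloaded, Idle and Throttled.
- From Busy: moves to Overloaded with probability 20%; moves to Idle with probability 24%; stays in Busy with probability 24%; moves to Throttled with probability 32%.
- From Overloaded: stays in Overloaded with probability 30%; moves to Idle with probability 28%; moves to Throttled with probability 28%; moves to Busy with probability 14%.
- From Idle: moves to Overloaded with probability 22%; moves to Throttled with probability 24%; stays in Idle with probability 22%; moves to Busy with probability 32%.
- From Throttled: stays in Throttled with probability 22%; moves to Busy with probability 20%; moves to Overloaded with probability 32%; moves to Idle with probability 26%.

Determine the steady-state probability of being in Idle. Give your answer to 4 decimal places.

Let the stationary distribution be π with π = πP and π_1 + π_2 + π_3 + π_4 = 1.
π_1 = 0.24·π_1 + 0.14·π_2 + 0.32·π_3 + 0.2·π_4
π_2 = 0.2·π_1 + 0.3·π_2 + 0.22·π_3 + 0.32·π_4
π_3 = 0.24·π_1 + 0.28·π_2 + 0.22·π_3 + 0.26·π_4
Solving with the normalization constraint gives π = (0.2232, 0.2629, 0.2508, 0.2631).
So the stationary probability of Idle is 0.2508.

0.2508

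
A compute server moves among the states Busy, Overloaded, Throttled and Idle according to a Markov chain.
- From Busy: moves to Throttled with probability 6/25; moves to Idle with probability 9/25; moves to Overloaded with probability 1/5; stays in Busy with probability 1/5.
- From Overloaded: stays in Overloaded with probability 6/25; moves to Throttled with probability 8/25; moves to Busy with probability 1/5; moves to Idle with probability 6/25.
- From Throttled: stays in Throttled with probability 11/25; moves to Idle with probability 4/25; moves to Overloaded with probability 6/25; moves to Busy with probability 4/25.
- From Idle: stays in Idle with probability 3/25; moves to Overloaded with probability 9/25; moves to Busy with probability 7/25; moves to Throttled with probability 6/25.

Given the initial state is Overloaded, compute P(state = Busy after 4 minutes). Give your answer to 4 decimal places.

0.2041

Propagate the distribution vector 4 minutes from Overloaded.
After 0 minutes: (0.0000, 1.0000, 0.0000, 0.0000)
After 1 minute: (0.2000, 0.2400, 0.3200, 0.2400)
After 2 minutes: (0.2064, 0.2608, 0.3232, 0.2096)
After 3 minutes: (0.2038, 0.2569, 0.3255, 0.2138)
After 4 minutes: (0.2041, 0.2575, 0.3257, 0.2128)
P(in Busy after 4 minutes) = 0.2041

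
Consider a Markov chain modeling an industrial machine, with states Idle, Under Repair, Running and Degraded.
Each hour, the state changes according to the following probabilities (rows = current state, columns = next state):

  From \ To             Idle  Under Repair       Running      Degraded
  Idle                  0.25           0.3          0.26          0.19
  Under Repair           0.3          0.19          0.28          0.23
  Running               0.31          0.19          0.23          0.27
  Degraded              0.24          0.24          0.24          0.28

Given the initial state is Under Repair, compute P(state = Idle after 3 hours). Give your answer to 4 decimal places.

Propagate the distribution vector 3 hours from Under Repair.
After 0 hours: (0.0000, 1.0000, 0.0000, 0.0000)
After 1 hour: (0.3000, 0.1900, 0.2800, 0.2300)
After 2 hours: (0.2740, 0.2345, 0.2508, 0.2407)
After 3 hours: (0.2744, 0.2322, 0.2524, 0.2411)
P(in Idle after 3 hours) = 0.2744

0.2744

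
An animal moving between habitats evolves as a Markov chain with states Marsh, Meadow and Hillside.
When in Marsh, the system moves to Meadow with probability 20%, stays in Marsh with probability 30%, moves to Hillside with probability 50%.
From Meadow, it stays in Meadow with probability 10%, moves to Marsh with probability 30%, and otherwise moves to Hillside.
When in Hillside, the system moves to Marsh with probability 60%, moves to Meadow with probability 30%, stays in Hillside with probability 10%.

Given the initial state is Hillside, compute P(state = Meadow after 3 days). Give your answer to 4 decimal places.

0.2310

Propagate the distribution vector 3 days from Hillside.
After 0 days: (0.0000, 0.0000, 1.0000)
After 1 day: (0.6000, 0.3000, 0.1000)
After 2 days: (0.3300, 0.1800, 0.4900)
After 3 days: (0.4470, 0.2310, 0.3220)
P(in Meadow after 3 days) = 0.2310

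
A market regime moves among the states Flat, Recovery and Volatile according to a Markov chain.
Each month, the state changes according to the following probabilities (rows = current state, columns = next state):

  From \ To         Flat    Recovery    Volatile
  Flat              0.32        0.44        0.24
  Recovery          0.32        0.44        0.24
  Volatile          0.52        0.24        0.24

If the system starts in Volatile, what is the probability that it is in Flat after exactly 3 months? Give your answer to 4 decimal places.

Propagate the distribution vector 3 months from Volatile.
After 0 months: (0.0000, 0.0000, 1.0000)
After 1 month: (0.5200, 0.2400, 0.2400)
After 2 months: (0.3680, 0.3920, 0.2400)
After 3 months: (0.3680, 0.3920, 0.2400)
P(in Flat after 3 months) = 0.3680

0.3680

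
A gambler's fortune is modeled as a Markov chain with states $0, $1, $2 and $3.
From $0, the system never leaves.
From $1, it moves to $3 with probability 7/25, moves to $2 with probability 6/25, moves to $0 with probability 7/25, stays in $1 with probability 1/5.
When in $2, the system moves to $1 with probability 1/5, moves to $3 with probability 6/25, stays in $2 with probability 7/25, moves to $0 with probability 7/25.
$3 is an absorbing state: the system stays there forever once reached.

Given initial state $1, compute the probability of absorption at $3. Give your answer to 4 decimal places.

0.4909

Let h(s) be the probability of absorption at $3 starting from transient state s. Then h($3) = 1 and h($0) = 0. By first-step analysis:
h($1) = 0.28·0 + 0.2·h($1) + 0.24·h($2) + 0.28·1
h($2) = 0.28·0 + 0.2·h($1) + 0.28·h($2) + 0.24·1
Solving: h($1) = 0.4909, h($2) = 0.4697.
Starting from $1, the probability is 0.4909.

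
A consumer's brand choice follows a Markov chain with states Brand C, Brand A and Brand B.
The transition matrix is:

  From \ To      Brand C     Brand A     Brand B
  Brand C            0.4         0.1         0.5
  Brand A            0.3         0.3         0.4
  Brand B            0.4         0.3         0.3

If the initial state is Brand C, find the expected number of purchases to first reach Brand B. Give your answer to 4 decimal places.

Let t(s) be the expected number of purchases to first reach Brand B from state s, with t(Brand B) = 0. Conditioning on the first purchase:
t(Brand C) = 1 + 0.4·t(Brand C) + 0.1·t(Brand A)
t(Brand A) = 1 + 0.3·t(Brand C) + 0.3·t(Brand A)
Solving: t(Brand C) = 2.0513, t(Brand A) = 2.3077.
Expected purchases from Brand C to Brand B: 2.0513.

2.0513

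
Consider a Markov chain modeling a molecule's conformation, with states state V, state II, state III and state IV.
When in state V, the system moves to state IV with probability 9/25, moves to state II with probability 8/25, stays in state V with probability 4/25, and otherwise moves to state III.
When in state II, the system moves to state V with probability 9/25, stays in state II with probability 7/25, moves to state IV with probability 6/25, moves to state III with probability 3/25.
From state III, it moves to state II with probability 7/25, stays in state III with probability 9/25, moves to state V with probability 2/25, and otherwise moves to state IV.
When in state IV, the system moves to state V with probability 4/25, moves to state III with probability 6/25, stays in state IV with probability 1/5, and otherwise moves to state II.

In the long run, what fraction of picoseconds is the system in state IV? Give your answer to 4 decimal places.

0.2628

Let the stationary distribution be π with π = πP and π_1 + π_2 + π_3 + π_4 = 1.
π_1 = 0.16·π_1 + 0.36·π_2 + 0.08·π_3 + 0.16·π_4
π_2 = 0.32·π_1 + 0.28·π_2 + 0.28·π_3 + 0.4·π_4
π_3 = 0.16·π_1 + 0.12·π_2 + 0.36·π_3 + 0.24·π_4
Solving with the normalization constraint gives π = (0.2071, 0.3198, 0.2103, 0.2628).
So the stationary probability of state IV is 0.2628.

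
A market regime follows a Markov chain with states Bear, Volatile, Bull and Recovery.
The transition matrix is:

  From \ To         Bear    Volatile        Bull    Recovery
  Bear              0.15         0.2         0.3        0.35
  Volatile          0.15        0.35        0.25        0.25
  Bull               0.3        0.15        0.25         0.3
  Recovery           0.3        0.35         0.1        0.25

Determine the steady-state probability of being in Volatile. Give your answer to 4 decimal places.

Let the stationary distribution be π with π = πP and π_1 + π_2 + π_3 + π_4 = 1.
π_1 = 0.15·π_1 + 0.15·π_2 + 0.3·π_3 + 0.3·π_4
π_2 = 0.2·π_1 + 0.35·π_2 + 0.15·π_3 + 0.35·π_4
π_3 = 0.3·π_1 + 0.25·π_2 + 0.25·π_3 + 0.1·π_4
Solving with the normalization constraint gives π = (0.2253, 0.2725, 0.2187, 0.2835).
So the stationary probability of Volatile is 0.2725.

0.2725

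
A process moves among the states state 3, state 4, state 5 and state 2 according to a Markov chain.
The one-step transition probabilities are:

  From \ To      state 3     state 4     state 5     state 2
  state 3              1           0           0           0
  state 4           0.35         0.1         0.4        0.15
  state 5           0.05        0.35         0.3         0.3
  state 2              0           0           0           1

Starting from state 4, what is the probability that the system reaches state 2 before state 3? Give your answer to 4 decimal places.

0.4592

Let h(s) be the probability of absorption at state 2 starting from transient state s. Then h(state 2) = 1 and h(state 3) = 0. By first-step analysis:
h(state 4) = 0.35·0 + 0.1·h(state 4) + 0.4·h(state 5) + 0.15·1
h(state 5) = 0.05·0 + 0.35·h(state 4) + 0.3·h(state 5) + 0.3·1
Solving: h(state 4) = 0.4592, h(state 5) = 0.6582.
Starting from state 4, the probability is 0.4592.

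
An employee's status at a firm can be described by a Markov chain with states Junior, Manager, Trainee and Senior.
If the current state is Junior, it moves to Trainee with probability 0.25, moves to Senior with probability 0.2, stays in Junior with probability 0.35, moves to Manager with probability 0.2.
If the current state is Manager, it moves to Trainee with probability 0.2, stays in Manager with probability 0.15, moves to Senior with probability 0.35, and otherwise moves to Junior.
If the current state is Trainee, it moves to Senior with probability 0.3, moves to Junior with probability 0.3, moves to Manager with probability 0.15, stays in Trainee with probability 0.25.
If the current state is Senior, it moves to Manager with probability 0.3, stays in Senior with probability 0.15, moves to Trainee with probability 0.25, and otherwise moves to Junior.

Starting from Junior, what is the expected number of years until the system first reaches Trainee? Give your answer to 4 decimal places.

4.1767

Let t(s) be the expected number of years to first reach Trainee from state s, with t(Trainee) = 0. Conditioning on the first year:
t(Junior) = 1 + 0.35·t(Junior) + 0.2·t(Manager) + 0.2·t(Senior)
t(Manager) = 1 + 0.3·t(Junior) + 0.15·t(Manager) + 0.35·t(Senior)
t(Senior) = 1 + 0.3·t(Junior) + 0.3·t(Manager) + 0.15·t(Senior)
Solving: t(Junior) = 4.1767, t(Manager) = 4.3783, t(Senior) = 4.1959.
Expected years from Junior to Trainee: 4.1767.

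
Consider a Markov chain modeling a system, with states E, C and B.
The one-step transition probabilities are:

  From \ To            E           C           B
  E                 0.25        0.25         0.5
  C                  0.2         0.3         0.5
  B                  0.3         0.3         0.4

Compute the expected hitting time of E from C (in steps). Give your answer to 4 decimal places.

4.0741

Let t(s) be the expected number of steps to first reach E from state s, with t(E) = 0. Conditioning on the first step:
t(C) = 1 + 0.3·t(C) + 0.5·t(B)
t(B) = 1 + 0.3·t(C) + 0.4·t(B)
Solving: t(C) = 4.0741, t(B) = 3.7037.
Expected steps from C to E: 4.0741.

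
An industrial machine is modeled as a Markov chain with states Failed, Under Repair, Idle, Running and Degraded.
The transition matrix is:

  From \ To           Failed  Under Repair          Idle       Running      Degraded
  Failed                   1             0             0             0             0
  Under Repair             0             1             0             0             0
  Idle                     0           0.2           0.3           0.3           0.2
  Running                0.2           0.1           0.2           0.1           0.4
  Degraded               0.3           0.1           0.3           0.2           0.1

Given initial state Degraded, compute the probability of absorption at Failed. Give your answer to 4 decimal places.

0.6045

Let h(s) be the probability of absorption at Failed starting from transient state s. Then h(Failed) = 1 and h(Under Repair) = 0. By first-step analysis:
h(Idle) = 0.2·0 + 0.3·h(Idle) + 0.3·h(Running) + 0.2·h(Degraded)
h(Running) = 0.2·1 + 0.1·0 + 0.2·h(Idle) + 0.1·h(Running) + 0.4·h(Degraded)
h(Degraded) = 0.3·1 + 0.1·0 + 0.3·h(Idle) + 0.2·h(Running) + 0.1·h(Degraded)
Solving: h(Idle) = 0.4234, h(Running) = 0.5850, h(Degraded) = 0.6045.
Starting from Degraded, the probability is 0.6045.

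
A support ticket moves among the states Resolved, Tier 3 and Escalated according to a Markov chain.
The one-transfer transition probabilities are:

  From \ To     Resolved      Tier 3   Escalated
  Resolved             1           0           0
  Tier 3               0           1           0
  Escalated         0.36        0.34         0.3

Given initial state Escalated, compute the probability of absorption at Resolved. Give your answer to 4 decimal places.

Let h(s) be the probability of absorption at Resolved starting from transient state s. Then h(Resolved) = 1 and h(Tier 3) = 0. By first-step analysis:
h(Escalated) = 0.36·1 + 0.34·0 + 0.3·h(Escalated)
Solving: h(Escalated) = 0.5143.
Starting from Escalated, the probability is 0.5143.

0.5143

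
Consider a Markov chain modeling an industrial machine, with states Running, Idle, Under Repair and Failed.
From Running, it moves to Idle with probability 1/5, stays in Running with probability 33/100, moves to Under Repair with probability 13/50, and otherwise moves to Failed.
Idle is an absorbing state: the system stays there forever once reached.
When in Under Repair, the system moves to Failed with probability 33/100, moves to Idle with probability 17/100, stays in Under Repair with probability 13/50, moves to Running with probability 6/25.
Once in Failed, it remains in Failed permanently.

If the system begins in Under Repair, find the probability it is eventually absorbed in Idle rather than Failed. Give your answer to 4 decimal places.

0.3736

Let h(s) be the probability of absorption at Idle starting from transient state s. Then h(Idle) = 1 and h(Failed) = 0. By first-step analysis:
h(Running) = 0.33·h(Running) + 0.2·1 + 0.26·h(Under Repair) + 0.21·0
h(Under Repair) = 0.24·h(Running) + 0.17·1 + 0.26·h(Under Repair) + 0.33·0
Solving: h(Running) = 0.4435, h(Under Repair) = 0.3736.
Starting from Under Repair, the probability is 0.3736.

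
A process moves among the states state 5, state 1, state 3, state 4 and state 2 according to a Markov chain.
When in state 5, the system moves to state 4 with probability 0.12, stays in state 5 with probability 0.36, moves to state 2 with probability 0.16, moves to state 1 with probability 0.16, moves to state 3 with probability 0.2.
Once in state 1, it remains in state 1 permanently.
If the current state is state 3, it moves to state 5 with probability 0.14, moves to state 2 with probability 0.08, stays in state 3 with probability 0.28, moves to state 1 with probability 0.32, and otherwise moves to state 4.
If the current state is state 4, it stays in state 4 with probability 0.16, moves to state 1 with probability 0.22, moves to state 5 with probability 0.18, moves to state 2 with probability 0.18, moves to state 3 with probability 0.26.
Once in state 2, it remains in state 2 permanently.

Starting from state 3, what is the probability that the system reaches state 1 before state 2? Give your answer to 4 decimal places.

0.7102

Let h(s) be the probability of absorption at state 1 starting from transient state s. Then h(state 1) = 1 and h(state 2) = 0. By first-step analysis:
h(state 5) = 0.36·h(state 5) + 0.16·1 + 0.2·h(state 3) + 0.12·h(state 4) + 0.16·0
h(state 3) = 0.14·h(state 5) + 0.32·1 + 0.28·h(state 3) + 0.18·h(state 4) + 0.08·0
h(state 4) = 0.18·h(state 5) + 0.22·1 + 0.26·h(state 3) + 0.16·h(state 4) + 0.18·0
Solving: h(state 5) = 0.5858, h(state 3) = 0.7102, h(state 4) = 0.6072.
Starting from state 3, the probability is 0.7102.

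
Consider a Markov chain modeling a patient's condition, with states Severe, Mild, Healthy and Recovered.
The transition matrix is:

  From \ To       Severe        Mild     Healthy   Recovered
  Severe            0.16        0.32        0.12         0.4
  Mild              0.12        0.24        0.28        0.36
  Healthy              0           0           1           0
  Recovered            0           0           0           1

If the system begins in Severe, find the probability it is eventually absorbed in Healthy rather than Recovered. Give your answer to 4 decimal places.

Let h(s) be the probability of absorption at Healthy starting from transient state s. Then h(Healthy) = 1 and h(Recovered) = 0. By first-step analysis:
h(Severe) = 0.16·h(Severe) + 0.32·h(Mild) + 0.12·1 + 0.4·0
h(Mild) = 0.12·h(Severe) + 0.24·h(Mild) + 0.28·1 + 0.36·0
Solving: h(Severe) = 0.3013, h(Mild) = 0.4160.
Starting from Severe, the probability is 0.3013.

0.3013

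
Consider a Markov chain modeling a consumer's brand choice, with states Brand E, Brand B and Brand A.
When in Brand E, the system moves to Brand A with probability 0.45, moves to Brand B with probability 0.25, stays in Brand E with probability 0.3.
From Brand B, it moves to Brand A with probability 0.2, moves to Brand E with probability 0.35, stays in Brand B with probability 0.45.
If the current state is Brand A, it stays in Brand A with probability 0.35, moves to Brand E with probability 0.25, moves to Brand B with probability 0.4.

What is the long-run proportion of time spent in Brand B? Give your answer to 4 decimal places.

Let the stationary distribution be π with π = πP and π_1 + π_2 + π_3 = 1.
π_1 = 0.3·π_1 + 0.35·π_2 + 0.25·π_3
π_2 = 0.25·π_1 + 0.45·π_2 + 0.4·π_3
Solving with the normalization constraint gives π = (0.3025, 0.3733, 0.3243).
So the stationary probability of Brand B is 0.3733.

0.3733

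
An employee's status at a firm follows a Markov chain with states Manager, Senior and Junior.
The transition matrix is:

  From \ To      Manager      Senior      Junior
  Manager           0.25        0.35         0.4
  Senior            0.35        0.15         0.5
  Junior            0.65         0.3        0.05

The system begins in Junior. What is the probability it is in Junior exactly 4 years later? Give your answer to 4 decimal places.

Propagate the distribution vector 4 years from Junior.
After 0 years: (0.0000, 0.0000, 1.0000)
After 1 year: (0.6500, 0.3000, 0.0500)
After 2 years: (0.3000, 0.2875, 0.4125)
After 3 years: (0.4438, 0.2719, 0.2844)
After 4 years: (0.3909, 0.2814, 0.3277)
P(in Junior after 4 years) = 0.3277

0.3277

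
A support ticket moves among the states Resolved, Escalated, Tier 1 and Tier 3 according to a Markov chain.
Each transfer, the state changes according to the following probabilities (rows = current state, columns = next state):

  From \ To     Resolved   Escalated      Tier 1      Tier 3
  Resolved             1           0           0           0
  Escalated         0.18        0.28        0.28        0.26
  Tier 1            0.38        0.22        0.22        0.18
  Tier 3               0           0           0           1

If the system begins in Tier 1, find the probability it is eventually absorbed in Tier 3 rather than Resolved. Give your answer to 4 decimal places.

Let h(s) be the probability of absorption at Tier 3 starting from transient state s. Then h(Tier 3) = 1 and h(Resolved) = 0. By first-step analysis:
h(Escalated) = 0.18·0 + 0.28·h(Escalated) + 0.28·h(Tier 1) + 0.26·1
h(Tier 1) = 0.38·0 + 0.22·h(Escalated) + 0.22·h(Tier 1) + 0.18·1
Solving: h(Escalated) = 0.5064, h(Tier 1) = 0.3736.
Starting from Tier 1, the probability is 0.3736.

0.3736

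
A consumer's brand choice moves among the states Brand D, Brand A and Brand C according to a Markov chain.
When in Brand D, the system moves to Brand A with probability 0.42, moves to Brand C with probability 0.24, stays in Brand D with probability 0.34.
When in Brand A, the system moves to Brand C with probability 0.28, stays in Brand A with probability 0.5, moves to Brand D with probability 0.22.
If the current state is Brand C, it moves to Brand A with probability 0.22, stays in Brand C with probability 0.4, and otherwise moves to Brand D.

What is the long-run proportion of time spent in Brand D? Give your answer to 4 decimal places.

Let the stationary distribution be π with π = πP and π_1 + π_2 + π_3 = 1.
π_1 = 0.34·π_1 + 0.22·π_2 + 0.38·π_3
π_2 = 0.42·π_1 + 0.5·π_2 + 0.22·π_3
Solving with the normalization constraint gives π = (0.3053, 0.3904, 0.3043).
So the stationary probability of Brand D is 0.3053.

0.3053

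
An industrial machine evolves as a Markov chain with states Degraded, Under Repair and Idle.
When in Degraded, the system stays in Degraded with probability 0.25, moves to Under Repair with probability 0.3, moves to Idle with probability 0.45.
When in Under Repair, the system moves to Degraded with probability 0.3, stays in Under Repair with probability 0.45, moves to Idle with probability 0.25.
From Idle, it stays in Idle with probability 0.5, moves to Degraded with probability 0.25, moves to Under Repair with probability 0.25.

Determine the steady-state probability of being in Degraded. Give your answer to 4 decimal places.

0.2665

Let the stationary distribution be π with π = πP and π_1 + π_2 + π_3 = 1.
π_1 = 0.25·π_1 + 0.3·π_2 + 0.25·π_3
π_2 = 0.3·π_1 + 0.45·π_2 + 0.25·π_3
Solving with the normalization constraint gives π = (0.2665, 0.3292, 0.4044).
So the stationary probability of Degraded is 0.2665.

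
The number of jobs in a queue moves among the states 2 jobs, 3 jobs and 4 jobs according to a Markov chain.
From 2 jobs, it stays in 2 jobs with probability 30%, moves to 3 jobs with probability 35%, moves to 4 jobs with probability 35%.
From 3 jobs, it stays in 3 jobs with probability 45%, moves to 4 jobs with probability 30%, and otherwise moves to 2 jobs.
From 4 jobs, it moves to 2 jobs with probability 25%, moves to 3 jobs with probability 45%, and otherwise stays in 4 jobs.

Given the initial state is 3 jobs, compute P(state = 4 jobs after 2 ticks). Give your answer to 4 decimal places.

0.3125

Sum over the intermediate state after 1 tick:
P = P(3 jobs→2 jobs)·P(2 jobs→4 jobs) + P(3 jobs→3 jobs)·P(3 jobs→4 jobs) + P(3 jobs→4 jobs)·P(4 jobs→4 jobs)
  = 0.25×0.35 + 0.45×0.3 + 0.3×0.3
  = 0.0875 + 0.1350 + 0.0900 = 0.3125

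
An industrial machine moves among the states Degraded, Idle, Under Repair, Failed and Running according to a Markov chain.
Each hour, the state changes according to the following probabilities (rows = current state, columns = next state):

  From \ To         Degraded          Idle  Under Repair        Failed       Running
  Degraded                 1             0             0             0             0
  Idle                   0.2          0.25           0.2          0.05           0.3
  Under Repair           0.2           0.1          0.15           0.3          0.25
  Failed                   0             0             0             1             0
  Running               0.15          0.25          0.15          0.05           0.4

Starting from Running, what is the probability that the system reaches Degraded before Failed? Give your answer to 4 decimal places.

Let h(s) be the probability of absorption at Degraded starting from transient state s. Then h(Degraded) = 1 and h(Failed) = 0. By first-step analysis:
h(Idle) = 0.2·1 + 0.25·h(Idle) + 0.2·h(Under Repair) + 0.05·0 + 0.3·h(Running)
h(Under Repair) = 0.2·1 + 0.1·h(Idle) + 0.15·h(Under Repair) + 0.3·0 + 0.25·h(Running)
h(Running) = 0.15·1 + 0.25·h(Idle) + 0.15·h(Under Repair) + 0.05·0 + 0.4·h(Running)
Solving: h(Idle) = 0.6622, h(Under Repair) = 0.5050, h(Running) = 0.6522.
Starting from Running, the probability is 0.6522.

0.6522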